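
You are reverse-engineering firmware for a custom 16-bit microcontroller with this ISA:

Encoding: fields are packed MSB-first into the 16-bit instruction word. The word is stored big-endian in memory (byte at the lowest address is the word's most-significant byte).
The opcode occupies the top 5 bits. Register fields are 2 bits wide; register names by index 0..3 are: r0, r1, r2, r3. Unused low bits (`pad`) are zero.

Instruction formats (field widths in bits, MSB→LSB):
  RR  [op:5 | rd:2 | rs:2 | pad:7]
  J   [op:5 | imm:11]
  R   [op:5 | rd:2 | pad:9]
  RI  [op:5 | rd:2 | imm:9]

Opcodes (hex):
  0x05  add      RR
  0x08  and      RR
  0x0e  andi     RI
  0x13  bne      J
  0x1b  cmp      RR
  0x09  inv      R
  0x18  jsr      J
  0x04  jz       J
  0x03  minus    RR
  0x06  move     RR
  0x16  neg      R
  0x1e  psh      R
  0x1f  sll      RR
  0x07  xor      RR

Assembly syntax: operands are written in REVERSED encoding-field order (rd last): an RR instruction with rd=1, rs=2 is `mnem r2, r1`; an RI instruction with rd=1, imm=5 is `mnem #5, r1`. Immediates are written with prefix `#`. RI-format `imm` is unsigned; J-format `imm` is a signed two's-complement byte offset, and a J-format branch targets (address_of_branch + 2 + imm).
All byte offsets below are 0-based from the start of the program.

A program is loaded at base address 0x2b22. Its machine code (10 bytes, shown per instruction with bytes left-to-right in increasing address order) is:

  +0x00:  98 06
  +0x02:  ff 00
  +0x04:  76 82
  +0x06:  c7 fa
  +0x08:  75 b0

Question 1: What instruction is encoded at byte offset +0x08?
off 0x08: read 75 b0 as big → 0x75b0
  top 5b → 0xe → andi [RI]
  [10:9] rd=2 = r2
  [8:0] imm=432 = #432

andi #432, r2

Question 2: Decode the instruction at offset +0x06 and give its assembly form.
jsr #-6

off 0x06: read c7 fa as big → 0xc7fa
  op=0xc7fa>>11=0x18 ⇒ jsr (J)
  imm: (w>>0)&0x7ff=0x7fa (s11→-6) → #-6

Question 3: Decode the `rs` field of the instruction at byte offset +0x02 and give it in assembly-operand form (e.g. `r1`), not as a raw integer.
[02] ff 00 → 0xff00
  opcode bits[15:11]=0x1f: sll/RR
  rd@[10:9]=0x3 ⇒ r3
  rs@[8:7]=0x2 ⇒ r2

r2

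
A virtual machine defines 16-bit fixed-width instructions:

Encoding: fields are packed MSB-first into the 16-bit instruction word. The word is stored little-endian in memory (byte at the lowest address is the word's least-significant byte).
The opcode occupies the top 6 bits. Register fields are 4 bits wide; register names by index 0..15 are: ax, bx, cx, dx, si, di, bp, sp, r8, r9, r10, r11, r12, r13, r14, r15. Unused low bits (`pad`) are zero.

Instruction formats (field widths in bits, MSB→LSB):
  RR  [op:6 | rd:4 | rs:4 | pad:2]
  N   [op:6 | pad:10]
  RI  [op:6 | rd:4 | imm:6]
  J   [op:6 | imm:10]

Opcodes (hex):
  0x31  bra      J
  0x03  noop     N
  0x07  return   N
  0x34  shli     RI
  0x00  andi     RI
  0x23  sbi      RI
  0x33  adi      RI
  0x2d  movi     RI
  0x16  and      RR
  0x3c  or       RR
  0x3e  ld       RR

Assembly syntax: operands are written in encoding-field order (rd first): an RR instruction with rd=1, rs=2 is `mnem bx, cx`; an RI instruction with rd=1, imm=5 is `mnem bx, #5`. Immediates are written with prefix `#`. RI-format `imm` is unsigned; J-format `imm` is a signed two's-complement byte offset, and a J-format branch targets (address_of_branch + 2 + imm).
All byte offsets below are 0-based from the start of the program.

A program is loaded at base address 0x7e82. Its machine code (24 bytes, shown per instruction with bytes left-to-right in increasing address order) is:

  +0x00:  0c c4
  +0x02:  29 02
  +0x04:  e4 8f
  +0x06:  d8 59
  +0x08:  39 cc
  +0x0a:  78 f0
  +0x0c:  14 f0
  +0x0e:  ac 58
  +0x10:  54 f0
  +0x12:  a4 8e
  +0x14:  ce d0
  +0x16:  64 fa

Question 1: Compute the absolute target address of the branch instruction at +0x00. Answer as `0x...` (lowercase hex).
0x7e90

+0x00: 0c c4 ⇒ word 0xc40c (little)
  op=0xc40c>>10=0x31 ⇒ bra (J)
  imm: (w>>0)&0x3ff=0xc → #12
  target = base 0x7e82 + off 0x00 + 2 + imm 12 = 0x7e90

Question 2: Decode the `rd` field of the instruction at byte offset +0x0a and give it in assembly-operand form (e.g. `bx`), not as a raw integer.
off 0x0a: read 78 f0 as little → 0xf078
  op=0xf078>>10=0x3c ⇒ or (RR)
  [9:6] rd=1 = bx
  [5:2] rs=14 = r14

bx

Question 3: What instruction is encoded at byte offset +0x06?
and sp, bp

[06] d8 59 → 0x59d8
  op=0x59d8>>10=0x16 ⇒ and (RR)
  [9:6] rd=7 = sp
  [5:2] rs=6 = bp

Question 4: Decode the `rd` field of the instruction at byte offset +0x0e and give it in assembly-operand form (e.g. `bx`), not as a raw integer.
cx

[0e] ac 58 → 0x58ac
  top 6b → 0x16 → and [RR]
  rd@[9:6]=0x2 ⇒ cx
  rs@[5:2]=0xb ⇒ r11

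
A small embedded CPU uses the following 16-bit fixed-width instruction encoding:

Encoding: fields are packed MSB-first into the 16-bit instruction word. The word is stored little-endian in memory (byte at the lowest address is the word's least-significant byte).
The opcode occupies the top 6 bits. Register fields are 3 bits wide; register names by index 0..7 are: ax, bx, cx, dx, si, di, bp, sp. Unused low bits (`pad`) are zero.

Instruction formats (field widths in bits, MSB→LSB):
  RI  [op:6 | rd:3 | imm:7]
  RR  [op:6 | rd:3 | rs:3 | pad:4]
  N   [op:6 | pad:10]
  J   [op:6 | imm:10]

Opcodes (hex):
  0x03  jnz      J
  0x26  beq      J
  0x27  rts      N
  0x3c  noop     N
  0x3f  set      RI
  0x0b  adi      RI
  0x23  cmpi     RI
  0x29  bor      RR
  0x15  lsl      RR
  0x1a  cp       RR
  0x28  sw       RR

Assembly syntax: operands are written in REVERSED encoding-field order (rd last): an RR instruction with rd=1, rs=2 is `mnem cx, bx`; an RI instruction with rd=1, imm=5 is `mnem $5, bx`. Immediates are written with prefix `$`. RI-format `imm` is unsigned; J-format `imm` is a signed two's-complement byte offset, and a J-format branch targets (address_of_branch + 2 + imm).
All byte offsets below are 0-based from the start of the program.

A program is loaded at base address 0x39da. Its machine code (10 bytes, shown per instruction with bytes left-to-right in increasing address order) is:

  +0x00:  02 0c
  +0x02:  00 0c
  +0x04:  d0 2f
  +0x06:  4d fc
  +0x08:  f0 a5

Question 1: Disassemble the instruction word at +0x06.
[06] 4d fc → 0xfc4d
  op=0xfc4d>>10=0x3f ⇒ set (RI)
  [9:7] rd=0 = ax
  [6:0] imm=77 = $77

set $77, ax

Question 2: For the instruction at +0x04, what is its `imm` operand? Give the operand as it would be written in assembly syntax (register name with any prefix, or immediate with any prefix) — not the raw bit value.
$80

off 0x04: read d0 2f as little → 0x2fd0
  op=0x2fd0>>10=0xb ⇒ adi (RI)
  rd@[9:7]=0x7 ⇒ sp
  imm@[6:0]=0x50 ⇒ $80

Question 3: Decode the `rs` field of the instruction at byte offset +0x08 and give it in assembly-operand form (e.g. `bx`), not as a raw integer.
sp

[08] f0 a5 → 0xa5f0
  opcode bits[15:10]=0x29: bor/RR
  rd@[9:7]=0x3 ⇒ dx
  rs@[6:4]=0x7 ⇒ sp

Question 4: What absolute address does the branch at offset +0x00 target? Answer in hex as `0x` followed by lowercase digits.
[00] 02 0c → 0x0c02
  opcode bits[15:10]=0x3: jnz/J
  imm: (w>>0)&0x3ff=0x2 → $2
  target = base 0x39da + off 0x00 + 2 + imm 2 = 0x39de

0x39de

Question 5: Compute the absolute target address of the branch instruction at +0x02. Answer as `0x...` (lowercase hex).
0x39de

+0x02: 00 0c ⇒ word 0x0c00 (little)
  op=0x0c00>>10=0x3 ⇒ jnz (J)
  imm: (w>>0)&0x3ff=0x0 → $0
  target = base 0x39da + off 0x02 + 2 + imm 0 = 0x39de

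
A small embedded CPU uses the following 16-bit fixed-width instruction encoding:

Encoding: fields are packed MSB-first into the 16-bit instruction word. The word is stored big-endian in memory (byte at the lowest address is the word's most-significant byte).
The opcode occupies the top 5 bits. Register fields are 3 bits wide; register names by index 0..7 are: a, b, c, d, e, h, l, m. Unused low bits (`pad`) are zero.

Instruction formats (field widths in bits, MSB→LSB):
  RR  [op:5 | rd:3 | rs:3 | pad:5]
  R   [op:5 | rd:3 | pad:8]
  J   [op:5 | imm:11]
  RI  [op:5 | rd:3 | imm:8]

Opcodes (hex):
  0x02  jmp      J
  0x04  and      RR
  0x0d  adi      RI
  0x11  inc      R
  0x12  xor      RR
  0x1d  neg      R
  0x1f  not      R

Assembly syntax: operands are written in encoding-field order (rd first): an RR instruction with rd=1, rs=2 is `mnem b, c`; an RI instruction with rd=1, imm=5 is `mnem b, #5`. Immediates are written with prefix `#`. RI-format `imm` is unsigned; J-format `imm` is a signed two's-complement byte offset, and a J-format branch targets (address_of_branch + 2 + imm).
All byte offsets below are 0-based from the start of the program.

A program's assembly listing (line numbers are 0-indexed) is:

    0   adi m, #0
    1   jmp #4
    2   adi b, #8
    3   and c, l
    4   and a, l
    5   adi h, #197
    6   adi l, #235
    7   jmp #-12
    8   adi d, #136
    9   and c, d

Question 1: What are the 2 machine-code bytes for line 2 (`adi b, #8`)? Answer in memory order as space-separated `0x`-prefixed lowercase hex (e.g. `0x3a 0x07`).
L2: adi op=0xd:5|rd=1:3|imm=8:8 ⇒ 0x6908 ⇒ big 69 08

0x69 0x08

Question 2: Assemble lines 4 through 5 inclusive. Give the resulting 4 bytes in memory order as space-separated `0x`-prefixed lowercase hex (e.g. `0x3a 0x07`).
line 4 (and): pack op=0x4:5|rd=0:3|rs=6:3|pad=0:5 = 0x20c0; big→ 20 c0
line 5 (adi): pack op=0xd:5|rd=5:3|imm=197:8 = 0x6dc5; big→ 6d c5

0x20 0xc0 0x6d 0xc5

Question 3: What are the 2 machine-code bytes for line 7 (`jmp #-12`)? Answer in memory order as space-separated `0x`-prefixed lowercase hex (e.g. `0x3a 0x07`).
0x17 0xf4

L7: jmp op=0x2:5|imm=-12:11 ⇒ 0x17f4 ⇒ big 17 f4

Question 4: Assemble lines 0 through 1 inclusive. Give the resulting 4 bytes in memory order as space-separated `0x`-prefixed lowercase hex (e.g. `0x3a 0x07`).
line 0 (adi): pack op=0xd:5|rd=7:3|imm=0:8 = 0x6f00; big→ 6f 00
line 1 (jmp): pack op=0x2:5|imm=4:11 = 0x1004; big→ 10 04

0x6f 0x00 0x10 0x04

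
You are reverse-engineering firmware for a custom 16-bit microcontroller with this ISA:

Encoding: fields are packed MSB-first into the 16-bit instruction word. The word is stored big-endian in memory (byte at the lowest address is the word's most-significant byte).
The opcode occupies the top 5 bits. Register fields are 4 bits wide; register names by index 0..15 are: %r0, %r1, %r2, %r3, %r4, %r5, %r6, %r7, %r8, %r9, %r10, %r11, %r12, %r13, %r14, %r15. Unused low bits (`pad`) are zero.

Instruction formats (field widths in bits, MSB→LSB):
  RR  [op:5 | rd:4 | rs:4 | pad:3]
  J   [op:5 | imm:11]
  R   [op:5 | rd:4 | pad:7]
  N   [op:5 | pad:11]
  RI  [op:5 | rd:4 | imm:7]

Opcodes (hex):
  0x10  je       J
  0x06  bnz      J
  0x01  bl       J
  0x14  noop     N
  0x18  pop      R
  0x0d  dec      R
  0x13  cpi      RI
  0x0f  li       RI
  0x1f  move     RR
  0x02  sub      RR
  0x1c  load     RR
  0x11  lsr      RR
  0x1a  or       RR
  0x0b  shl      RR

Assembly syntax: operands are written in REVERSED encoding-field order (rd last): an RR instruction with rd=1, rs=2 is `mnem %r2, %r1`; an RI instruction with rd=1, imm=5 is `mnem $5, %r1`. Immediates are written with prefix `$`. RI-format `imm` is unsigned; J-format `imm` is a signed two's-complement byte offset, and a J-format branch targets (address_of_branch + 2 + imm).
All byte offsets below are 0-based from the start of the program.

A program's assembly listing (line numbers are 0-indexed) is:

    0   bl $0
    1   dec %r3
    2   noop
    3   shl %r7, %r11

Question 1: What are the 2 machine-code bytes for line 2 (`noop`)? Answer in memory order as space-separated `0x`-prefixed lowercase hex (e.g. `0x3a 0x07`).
0xa0 0x00

L2: noop op=0x14:5|pad=0:11 ⇒ 0xa000 ⇒ big a0 00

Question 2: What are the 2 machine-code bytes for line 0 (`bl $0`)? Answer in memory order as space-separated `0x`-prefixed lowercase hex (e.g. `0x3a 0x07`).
0x08 0x00

0. bl fields op=0x1:5|imm=0:11 → word 0800h → 08 00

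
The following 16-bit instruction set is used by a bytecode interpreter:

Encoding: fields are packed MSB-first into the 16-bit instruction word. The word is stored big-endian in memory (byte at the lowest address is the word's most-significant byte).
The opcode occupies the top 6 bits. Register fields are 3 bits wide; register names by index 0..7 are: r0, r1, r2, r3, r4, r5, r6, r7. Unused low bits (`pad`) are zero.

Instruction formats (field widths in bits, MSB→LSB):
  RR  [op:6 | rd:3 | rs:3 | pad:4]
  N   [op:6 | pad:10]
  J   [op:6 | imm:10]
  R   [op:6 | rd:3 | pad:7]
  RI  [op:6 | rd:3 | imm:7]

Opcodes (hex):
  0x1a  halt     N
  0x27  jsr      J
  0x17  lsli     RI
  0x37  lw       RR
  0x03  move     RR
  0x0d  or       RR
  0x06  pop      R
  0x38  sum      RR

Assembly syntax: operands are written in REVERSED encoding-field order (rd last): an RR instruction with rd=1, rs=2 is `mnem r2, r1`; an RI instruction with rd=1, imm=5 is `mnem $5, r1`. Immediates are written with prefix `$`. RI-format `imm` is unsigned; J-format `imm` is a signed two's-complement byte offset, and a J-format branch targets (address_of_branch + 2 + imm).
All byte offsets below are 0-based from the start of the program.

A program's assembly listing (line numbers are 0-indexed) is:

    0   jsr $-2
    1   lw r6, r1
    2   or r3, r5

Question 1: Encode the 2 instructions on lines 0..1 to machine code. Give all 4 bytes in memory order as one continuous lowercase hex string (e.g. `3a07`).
line 0 (jsr): pack op=0x27:6|imm=-2:10 = 0x9ffe; big→ 9f fe
line 1 (lw): pack op=0x37:6|rd=1:3|rs=6:3|pad=0:4 = 0xdce0; big→ dc e0

9ffedce0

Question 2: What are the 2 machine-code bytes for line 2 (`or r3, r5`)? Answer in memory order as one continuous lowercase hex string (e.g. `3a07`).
36b0

2. or fields op=0xd:6|rd=5:3|rs=3:3|pad=0:4 → word 36b0h → 36 b0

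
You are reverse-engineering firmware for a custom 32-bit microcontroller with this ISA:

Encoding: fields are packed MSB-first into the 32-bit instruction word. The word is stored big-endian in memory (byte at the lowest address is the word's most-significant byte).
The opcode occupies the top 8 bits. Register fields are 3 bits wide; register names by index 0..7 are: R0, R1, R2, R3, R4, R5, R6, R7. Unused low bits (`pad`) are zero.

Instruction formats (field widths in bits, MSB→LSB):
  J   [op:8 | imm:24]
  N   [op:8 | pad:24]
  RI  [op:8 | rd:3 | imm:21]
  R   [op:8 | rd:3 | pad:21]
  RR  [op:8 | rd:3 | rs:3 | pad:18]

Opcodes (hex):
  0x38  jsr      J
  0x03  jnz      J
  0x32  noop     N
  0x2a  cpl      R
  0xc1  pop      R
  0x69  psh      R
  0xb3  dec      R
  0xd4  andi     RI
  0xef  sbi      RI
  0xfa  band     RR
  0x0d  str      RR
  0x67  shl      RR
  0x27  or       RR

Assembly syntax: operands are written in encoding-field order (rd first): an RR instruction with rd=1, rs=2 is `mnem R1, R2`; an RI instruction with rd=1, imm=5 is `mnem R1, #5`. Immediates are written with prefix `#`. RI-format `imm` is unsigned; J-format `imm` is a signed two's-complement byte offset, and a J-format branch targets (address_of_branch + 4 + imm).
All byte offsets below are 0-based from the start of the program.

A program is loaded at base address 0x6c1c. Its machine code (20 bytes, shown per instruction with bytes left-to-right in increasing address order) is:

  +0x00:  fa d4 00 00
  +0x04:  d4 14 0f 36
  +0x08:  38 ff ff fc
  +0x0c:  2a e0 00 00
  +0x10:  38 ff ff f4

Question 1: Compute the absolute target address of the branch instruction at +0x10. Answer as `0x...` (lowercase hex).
0x6c24

[10] 38 ff ff f4 → 0x38fffff4
  opcode bits[31:24]=0x38: jsr/J
  imm: (w>>0)&0xffffff=0xfffff4 (s24→-12) → #-12
  target = base 0x6c1c + off 0x10 + 4 + imm -12 = 0x6c24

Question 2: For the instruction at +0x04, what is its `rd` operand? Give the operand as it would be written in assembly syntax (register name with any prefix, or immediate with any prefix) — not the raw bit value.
+0x04: d4 14 0f 36 ⇒ word 0xd4140f36 (big)
  opcode bits[31:24]=0xd4: andi/RI
  rd@[23:21]=0x0 ⇒ R0
  imm@[20:0]=0x140f36 ⇒ #1314614

R0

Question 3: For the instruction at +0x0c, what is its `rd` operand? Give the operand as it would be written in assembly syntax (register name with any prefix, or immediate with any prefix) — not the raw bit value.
R7

+0x0c: 2a e0 00 00 ⇒ word 0x2ae00000 (big)
  opcode bits[31:24]=0x2a: cpl/R
  [23:21] rd=7 = R7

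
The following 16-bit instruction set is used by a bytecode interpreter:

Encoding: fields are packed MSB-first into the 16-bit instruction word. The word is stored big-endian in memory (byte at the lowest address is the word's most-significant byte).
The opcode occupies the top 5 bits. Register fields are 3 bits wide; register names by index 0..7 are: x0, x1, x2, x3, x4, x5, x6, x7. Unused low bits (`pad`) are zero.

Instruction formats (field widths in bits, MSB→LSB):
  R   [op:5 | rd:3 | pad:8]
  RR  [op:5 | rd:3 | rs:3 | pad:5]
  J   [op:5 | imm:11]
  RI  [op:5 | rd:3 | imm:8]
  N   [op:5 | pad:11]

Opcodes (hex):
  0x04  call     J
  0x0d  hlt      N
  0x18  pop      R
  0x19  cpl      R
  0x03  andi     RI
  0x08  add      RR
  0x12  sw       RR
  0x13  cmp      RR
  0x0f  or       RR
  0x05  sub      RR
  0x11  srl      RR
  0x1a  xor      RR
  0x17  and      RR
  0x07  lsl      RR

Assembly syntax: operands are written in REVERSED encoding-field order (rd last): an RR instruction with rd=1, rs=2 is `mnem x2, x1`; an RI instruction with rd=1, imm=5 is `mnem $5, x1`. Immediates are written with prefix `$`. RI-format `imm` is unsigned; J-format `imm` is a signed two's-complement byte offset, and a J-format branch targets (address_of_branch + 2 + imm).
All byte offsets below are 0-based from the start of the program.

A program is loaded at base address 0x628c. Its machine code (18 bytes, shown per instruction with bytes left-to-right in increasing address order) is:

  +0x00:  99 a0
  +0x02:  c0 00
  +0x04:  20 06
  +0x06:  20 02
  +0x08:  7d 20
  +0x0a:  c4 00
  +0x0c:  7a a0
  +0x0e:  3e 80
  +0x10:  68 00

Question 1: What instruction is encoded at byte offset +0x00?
cmp x5, x1

+0x00: 99 a0 ⇒ word 0x99a0 (big)
  opcode bits[15:11]=0x13: cmp/RR
  rd: (w>>8)&0x7=0x1 → x1
  rs: (w>>5)&0x7=0x5 → x5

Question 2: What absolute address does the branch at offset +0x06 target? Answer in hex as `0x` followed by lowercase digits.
[06] 20 02 → 0x2002
  op=0x2002>>11=0x4 ⇒ call (J)
  imm: (w>>0)&0x7ff=0x2 → $2
  target = base 0x628c + off 0x06 + 2 + imm 2 = 0x6296

0x6296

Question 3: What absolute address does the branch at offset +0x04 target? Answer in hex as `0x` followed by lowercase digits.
0x6298

off 0x04: read 20 06 as big → 0x2006
  opcode bits[15:11]=0x4: call/J
  imm@[10:0]=0x6 ⇒ $6
  target = base 0x628c + off 0x04 + 2 + imm 6 = 0x6298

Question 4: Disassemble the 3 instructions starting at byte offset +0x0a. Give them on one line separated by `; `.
off 0x0a: read c4 00 as big → 0xc400
  top 5b → 0x18 → pop [R]
  [10:8] rd=4 = x4
off 0x0c: read 7a a0 as big → 0x7aa0
  top 5b → 0xf → or [RR]
  [10:8] rd=2 = x2
  [7:5] rs=5 = x5
off 0x0e: read 3e 80 as big → 0x3e80
  top 5b → 0x7 → lsl [RR]
  [10:8] rd=6 = x6
  [7:5] rs=4 = x4

pop x4; or x5, x2; lsl x4, x6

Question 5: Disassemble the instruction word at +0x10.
[10] 68 00 → 0x6800
  opcode bits[15:11]=0xd: hlt/N

hlt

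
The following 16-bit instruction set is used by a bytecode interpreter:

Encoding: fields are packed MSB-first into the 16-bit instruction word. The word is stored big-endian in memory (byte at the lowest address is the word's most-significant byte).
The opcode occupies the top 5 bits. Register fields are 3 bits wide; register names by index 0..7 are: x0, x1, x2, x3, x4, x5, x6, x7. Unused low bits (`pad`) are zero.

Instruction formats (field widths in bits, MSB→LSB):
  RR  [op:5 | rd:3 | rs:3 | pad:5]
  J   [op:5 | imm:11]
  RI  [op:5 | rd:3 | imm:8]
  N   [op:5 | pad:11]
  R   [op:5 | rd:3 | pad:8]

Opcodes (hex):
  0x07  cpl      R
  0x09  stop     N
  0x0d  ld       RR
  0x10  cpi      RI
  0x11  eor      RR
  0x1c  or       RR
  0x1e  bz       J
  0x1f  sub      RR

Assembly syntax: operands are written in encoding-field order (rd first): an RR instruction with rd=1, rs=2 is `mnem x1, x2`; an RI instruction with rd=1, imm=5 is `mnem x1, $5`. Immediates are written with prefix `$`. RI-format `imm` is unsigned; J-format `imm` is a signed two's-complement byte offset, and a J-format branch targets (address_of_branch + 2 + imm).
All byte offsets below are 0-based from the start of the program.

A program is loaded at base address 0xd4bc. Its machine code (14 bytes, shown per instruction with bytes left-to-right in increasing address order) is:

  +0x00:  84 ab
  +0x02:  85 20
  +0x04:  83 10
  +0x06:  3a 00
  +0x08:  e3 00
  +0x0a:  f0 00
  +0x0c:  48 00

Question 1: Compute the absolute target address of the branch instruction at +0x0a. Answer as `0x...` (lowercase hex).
@+0a  big-endian(f0 00) = 0xf000
  op=0xf000>>11=0x1e ⇒ bz (J)
  imm: (w>>0)&0x7ff=0x0 → $0
  target = base 0xd4bc + off 0x0a + 2 + imm 0 = 0xd4c8

0xd4c8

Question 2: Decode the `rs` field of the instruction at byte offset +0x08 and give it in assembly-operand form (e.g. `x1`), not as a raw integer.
x0

[08] e3 00 → 0xe300
  opcode bits[15:11]=0x1c: or/RR
  [10:8] rd=3 = x3
  [7:5] rs=0 = x0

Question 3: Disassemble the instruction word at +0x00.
cpi x4, $171

[00] 84 ab → 0x84ab
  opcode bits[15:11]=0x10: cpi/RI
  rd: (w>>8)&0x7=0x4 → x4
  imm: (w>>0)&0xff=0xab → $171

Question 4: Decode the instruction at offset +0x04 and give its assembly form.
@+04  big-endian(83 10) = 0x8310
  opcode bits[15:11]=0x10: cpi/RI
  [10:8] rd=3 = x3
  [7:0] imm=16 = $16

cpi x3, $16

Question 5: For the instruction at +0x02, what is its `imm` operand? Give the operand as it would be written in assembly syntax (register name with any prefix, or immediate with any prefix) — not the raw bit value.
$32

@+02  big-endian(85 20) = 0x8520
  top 5b → 0x10 → cpi [RI]
  [10:8] rd=5 = x5
  [7:0] imm=32 = $32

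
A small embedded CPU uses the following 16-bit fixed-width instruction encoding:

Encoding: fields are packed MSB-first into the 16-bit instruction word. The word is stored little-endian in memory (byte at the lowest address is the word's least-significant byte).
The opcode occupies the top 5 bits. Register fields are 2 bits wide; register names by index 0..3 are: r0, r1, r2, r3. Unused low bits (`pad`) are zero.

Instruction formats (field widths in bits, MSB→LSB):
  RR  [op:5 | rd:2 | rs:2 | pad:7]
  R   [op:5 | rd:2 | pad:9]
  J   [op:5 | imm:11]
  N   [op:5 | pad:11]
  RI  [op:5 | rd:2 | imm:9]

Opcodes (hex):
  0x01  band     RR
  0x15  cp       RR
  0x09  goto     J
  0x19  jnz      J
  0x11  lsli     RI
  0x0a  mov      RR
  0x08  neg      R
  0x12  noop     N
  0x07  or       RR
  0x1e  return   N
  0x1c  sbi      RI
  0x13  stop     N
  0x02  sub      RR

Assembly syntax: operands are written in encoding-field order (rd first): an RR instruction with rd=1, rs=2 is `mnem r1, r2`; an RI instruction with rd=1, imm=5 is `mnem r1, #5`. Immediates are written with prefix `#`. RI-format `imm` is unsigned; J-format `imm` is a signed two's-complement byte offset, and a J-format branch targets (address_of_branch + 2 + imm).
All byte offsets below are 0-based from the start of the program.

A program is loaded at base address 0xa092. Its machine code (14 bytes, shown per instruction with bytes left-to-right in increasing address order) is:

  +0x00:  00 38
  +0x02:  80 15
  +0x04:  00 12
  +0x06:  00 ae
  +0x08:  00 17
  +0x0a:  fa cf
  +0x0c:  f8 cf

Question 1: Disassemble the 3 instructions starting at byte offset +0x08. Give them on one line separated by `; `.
off 0x08: read 00 17 as little → 0x1700
  op=0x1700>>11=0x2 ⇒ sub (RR)
  rd: (w>>9)&0x3=0x3 → r3
  rs: (w>>7)&0x3=0x2 → r2
off 0x0a: read fa cf as little → 0xcffa
  op=0xcffa>>11=0x19 ⇒ jnz (J)
  imm: (w>>0)&0x7ff=0x7fa (s11→-6) → #-6
off 0x0c: read f8 cf as little → 0xcff8
  op=0xcff8>>11=0x19 ⇒ jnz (J)
  imm: (w>>0)&0x7ff=0x7f8 (s11→-8) → #-8

sub r3, r2; jnz #-6; jnz #-8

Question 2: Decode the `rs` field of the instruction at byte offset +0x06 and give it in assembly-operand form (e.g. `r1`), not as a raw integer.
r0

@+06  little-endian(00 ae) = 0xae00
  op=0xae00>>11=0x15 ⇒ cp (RR)
  rd: (w>>9)&0x3=0x3 → r3
  rs: (w>>7)&0x3=0x0 → r0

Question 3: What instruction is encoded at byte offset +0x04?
@+04  little-endian(00 12) = 0x1200
  op=0x1200>>11=0x2 ⇒ sub (RR)
  rd: (w>>9)&0x3=0x1 → r1
  rs: (w>>7)&0x3=0x0 → r0

sub r1, r0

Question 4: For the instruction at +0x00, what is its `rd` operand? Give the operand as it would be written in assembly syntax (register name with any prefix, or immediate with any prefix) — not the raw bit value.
r0

off 0x00: read 00 38 as little → 0x3800
  top 5b → 0x7 → or [RR]
  rd: (w>>9)&0x3=0x0 → r0
  rs: (w>>7)&0x3=0x0 → r0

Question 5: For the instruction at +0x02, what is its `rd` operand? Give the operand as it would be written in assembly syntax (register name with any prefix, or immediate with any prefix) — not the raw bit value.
r2

[02] 80 15 → 0x1580
  op=0x1580>>11=0x2 ⇒ sub (RR)
  rd: (w>>9)&0x3=0x2 → r2
  rs: (w>>7)&0x3=0x3 → r3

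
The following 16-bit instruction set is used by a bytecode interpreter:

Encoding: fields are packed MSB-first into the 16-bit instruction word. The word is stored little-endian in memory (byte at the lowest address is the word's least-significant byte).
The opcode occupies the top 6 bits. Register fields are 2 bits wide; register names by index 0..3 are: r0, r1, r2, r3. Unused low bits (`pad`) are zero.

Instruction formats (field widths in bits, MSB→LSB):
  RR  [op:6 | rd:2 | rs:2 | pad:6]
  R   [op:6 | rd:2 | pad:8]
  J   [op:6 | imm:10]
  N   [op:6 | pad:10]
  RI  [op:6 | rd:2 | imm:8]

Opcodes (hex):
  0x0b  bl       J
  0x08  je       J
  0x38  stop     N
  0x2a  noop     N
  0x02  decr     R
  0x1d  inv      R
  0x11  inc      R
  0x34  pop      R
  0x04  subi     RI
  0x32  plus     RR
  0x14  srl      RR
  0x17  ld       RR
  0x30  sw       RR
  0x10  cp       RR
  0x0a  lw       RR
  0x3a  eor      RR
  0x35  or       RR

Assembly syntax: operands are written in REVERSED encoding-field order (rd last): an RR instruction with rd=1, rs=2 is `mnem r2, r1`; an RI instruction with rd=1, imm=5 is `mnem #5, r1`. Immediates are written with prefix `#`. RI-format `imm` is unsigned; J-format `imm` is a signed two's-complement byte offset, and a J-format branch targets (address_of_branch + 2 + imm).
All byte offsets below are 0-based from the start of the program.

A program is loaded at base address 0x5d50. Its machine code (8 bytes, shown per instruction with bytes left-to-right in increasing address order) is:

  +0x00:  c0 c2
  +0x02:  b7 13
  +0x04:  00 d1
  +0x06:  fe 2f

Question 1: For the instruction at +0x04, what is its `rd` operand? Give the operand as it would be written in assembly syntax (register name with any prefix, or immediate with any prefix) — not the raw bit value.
+0x04: 00 d1 ⇒ word 0xd100 (little)
  op=0xd100>>10=0x34 ⇒ pop (R)
  rd: (w>>8)&0x3=0x1 → r1

r1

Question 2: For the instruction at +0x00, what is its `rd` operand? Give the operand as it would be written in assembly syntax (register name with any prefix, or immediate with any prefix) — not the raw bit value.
r2

@+00  little-endian(c0 c2) = 0xc2c0
  opcode bits[15:10]=0x30: sw/RR
  rd@[9:8]=0x2 ⇒ r2
  rs@[7:6]=0x3 ⇒ r3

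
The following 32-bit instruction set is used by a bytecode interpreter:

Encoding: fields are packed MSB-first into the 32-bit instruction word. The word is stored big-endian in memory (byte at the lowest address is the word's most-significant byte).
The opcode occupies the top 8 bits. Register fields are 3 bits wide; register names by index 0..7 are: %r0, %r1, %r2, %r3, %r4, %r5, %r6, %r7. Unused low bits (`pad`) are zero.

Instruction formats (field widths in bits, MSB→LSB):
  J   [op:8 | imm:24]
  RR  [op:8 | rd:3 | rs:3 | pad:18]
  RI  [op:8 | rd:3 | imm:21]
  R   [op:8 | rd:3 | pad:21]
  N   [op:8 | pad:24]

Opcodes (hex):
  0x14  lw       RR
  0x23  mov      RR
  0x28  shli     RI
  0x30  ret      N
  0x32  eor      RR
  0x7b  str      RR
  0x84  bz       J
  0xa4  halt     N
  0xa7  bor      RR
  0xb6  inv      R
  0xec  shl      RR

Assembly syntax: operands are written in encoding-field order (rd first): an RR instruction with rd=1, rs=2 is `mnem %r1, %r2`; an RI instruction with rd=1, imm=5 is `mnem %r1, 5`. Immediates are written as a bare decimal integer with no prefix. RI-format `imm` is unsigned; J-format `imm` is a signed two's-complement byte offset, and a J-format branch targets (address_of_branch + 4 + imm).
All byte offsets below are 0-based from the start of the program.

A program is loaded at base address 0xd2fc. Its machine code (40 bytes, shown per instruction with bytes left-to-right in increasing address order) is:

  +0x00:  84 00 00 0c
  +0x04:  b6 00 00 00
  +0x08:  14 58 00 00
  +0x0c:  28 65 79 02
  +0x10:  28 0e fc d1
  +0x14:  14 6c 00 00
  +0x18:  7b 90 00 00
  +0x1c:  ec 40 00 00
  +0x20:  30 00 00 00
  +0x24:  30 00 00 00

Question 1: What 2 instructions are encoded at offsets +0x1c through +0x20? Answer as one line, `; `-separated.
shl %r2, %r0; ret

+0x1c: ec 40 00 00 ⇒ word 0xec400000 (big)
  op=0xec400000>>24=0xec ⇒ shl (RR)
  rd: (w>>21)&0x7=0x2 → %r2
  rs: (w>>18)&0x7=0x0 → %r0
+0x20: 30 00 00 00 ⇒ word 0x30000000 (big)
  op=0x30000000>>24=0x30 ⇒ ret (N)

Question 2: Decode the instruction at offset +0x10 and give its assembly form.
@+10  big-endian(28 0e fc d1) = 0x280efcd1
  top 8b → 0x28 → shli [RI]
  rd@[23:21]=0x0 ⇒ %r0
  imm@[20:0]=0xefcd1 ⇒ 982225

shli %r0, 982225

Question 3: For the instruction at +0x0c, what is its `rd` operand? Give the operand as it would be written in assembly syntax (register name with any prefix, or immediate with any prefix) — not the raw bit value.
%r3

[0c] 28 65 79 02 → 0x28657902
  op=0x28657902>>24=0x28 ⇒ shli (RI)
  [23:21] rd=3 = %r3
  [20:0] imm=358658 = 358658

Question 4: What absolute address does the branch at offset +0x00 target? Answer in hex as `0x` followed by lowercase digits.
off 0x00: read 84 00 00 0c as big → 0x8400000c
  opcode bits[31:24]=0x84: bz/J
  imm@[23:0]=0xc ⇒ 12
  target = base 0xd2fc + off 0x00 + 4 + imm 12 = 0xd30c

0xd30c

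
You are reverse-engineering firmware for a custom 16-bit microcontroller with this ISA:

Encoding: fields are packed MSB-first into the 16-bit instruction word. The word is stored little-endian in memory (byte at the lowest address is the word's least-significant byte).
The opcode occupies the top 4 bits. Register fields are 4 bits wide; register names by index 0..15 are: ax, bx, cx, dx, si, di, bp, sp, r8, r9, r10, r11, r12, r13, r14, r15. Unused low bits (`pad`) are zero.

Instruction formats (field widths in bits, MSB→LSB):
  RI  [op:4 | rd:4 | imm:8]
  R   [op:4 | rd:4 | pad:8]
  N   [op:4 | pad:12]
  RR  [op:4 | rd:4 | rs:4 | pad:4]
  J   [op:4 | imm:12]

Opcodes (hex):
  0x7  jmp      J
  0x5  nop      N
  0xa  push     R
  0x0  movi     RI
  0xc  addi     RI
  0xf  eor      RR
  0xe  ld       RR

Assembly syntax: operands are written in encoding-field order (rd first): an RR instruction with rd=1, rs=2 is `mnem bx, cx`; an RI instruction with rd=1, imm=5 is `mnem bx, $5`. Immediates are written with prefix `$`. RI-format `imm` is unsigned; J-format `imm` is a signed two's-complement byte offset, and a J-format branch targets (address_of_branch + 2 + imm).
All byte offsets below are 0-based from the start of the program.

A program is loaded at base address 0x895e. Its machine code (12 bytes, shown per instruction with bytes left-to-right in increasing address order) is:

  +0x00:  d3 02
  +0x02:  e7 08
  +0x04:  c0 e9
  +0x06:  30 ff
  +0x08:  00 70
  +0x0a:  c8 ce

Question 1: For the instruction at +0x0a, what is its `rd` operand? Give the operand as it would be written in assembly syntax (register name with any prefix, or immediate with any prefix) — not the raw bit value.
@+0a  little-endian(c8 ce) = 0xcec8
  top 4b → 0xc → addi [RI]
  rd: (w>>8)&0xf=0xe → r14
  imm: (w>>0)&0xff=0xc8 → $200

r14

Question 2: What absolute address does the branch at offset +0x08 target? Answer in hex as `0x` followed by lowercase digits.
+0x08: 00 70 ⇒ word 0x7000 (little)
  opcode bits[15:12]=0x7: jmp/J
  [11:0] imm=0 = $0
  target = base 0x895e + off 0x08 + 2 + imm 0 = 0x8968

0x8968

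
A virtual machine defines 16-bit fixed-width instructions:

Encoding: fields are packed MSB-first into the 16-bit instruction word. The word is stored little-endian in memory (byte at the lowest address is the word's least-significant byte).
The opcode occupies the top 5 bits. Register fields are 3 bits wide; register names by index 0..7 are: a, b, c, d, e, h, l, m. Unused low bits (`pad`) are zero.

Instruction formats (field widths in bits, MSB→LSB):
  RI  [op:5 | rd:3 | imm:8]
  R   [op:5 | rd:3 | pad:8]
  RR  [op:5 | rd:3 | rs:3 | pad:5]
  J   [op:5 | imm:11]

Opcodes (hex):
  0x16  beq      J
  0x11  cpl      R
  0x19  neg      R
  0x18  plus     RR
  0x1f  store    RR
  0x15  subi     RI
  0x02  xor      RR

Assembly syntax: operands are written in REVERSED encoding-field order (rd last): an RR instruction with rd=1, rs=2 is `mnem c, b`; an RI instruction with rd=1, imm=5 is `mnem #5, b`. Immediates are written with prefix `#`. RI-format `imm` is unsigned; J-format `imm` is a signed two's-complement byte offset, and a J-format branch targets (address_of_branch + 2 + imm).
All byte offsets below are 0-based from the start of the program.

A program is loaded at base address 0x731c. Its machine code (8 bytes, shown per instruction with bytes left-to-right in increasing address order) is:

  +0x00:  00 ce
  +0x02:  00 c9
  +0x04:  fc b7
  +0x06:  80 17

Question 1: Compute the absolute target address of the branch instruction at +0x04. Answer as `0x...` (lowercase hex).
0x731e

[04] fc b7 → 0xb7fc
  op=0xb7fc>>11=0x16 ⇒ beq (J)
  [10:0] imm=2044 (s11→-4) = #-4
  target = base 0x731c + off 0x04 + 2 + imm -4 = 0x731e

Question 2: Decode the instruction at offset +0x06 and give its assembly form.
xor e, m

+0x06: 80 17 ⇒ word 0x1780 (little)
  opcode bits[15:11]=0x2: xor/RR
  rd@[10:8]=0x7 ⇒ m
  rs@[7:5]=0x4 ⇒ e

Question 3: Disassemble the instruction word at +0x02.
neg b

off 0x02: read 00 c9 as little → 0xc900
  op=0xc900>>11=0x19 ⇒ neg (R)
  rd: (w>>8)&0x7=0x1 → b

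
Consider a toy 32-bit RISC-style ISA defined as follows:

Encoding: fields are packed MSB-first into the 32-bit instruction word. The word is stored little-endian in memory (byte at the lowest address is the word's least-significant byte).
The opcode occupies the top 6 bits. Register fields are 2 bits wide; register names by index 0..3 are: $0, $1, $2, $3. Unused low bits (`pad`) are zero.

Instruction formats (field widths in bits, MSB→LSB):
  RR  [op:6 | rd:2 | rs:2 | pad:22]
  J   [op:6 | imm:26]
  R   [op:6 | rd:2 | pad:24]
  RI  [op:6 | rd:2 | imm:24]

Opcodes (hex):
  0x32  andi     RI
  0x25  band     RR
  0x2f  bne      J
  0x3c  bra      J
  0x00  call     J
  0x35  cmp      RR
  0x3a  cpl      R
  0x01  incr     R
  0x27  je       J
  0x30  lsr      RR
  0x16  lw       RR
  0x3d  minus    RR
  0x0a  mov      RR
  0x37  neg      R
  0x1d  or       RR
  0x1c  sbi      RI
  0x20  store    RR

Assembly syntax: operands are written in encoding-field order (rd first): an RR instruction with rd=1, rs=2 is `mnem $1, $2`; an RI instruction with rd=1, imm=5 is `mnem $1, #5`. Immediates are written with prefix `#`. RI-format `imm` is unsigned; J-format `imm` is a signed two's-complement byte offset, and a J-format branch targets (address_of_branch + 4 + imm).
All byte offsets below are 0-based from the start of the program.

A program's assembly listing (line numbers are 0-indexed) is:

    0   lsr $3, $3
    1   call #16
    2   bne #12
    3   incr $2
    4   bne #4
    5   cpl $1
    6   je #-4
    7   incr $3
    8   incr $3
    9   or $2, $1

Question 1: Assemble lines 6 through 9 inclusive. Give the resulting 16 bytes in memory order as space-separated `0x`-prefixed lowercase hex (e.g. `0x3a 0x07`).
6. je fields op=0x27:6|imm=-4:26 → word 9ffffffch → fc ff ff 9f
7. incr fields op=0x1:6|rd=3:2|pad=0:24 → word 07000000h → 00 00 00 07
8. incr fields op=0x1:6|rd=3:2|pad=0:24 → word 07000000h → 00 00 00 07
9. or fields op=0x1d:6|rd=2:2|rs=1:2|pad=0:22 → word 76400000h → 00 00 40 76

0xfc 0xff 0xff 0x9f 0x00 0x00 0x00 0x07 0x00 0x00 0x00 0x07 0x00 0x00 0x40 0x76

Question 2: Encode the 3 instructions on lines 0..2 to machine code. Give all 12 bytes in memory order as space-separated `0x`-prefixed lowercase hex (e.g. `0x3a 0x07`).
0x00 0x00 0xc0 0xc3 0x10 0x00 0x00 0x00 0x0c 0x00 0x00 0xbc

line 0 (lsr): pack op=0x30:6|rd=3:2|rs=3:2|pad=0:22 = 0xc3c00000; little→ 00 00 c0 c3
line 1 (call): pack op=0x0:6|imm=16:26 = 0x00000010; little→ 10 00 00 00
line 2 (bne): pack op=0x2f:6|imm=12:26 = 0xbc00000c; little→ 0c 00 00 bc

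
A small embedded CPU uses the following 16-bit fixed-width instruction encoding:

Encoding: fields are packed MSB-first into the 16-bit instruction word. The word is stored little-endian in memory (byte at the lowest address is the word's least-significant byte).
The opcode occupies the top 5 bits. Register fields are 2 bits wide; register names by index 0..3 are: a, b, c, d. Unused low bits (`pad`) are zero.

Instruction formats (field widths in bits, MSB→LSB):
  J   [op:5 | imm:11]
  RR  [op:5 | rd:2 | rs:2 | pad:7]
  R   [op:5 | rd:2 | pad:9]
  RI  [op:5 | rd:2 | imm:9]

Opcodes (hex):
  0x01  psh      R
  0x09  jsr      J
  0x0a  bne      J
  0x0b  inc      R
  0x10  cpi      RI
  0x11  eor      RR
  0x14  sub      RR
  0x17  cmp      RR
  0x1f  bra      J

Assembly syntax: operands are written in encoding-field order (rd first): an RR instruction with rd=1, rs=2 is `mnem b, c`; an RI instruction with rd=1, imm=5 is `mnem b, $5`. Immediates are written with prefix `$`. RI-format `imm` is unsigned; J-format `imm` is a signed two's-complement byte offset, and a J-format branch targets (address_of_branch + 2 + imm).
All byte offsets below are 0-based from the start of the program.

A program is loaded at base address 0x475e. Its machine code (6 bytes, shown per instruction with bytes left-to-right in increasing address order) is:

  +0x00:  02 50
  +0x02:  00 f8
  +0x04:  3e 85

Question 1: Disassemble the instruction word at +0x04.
cpi c, $318

+0x04: 3e 85 ⇒ word 0x853e (little)
  opcode bits[15:11]=0x10: cpi/RI
  [10:9] rd=2 = c
  [8:0] imm=318 = $318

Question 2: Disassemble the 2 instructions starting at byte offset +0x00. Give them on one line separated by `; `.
bne $2; bra $0

[00] 02 50 → 0x5002
  op=0x5002>>11=0xa ⇒ bne (J)
  imm@[10:0]=0x2 ⇒ $2
[02] 00 f8 → 0xf800
  op=0xf800>>11=0x1f ⇒ bra (J)
  imm@[10:0]=0x0 ⇒ $0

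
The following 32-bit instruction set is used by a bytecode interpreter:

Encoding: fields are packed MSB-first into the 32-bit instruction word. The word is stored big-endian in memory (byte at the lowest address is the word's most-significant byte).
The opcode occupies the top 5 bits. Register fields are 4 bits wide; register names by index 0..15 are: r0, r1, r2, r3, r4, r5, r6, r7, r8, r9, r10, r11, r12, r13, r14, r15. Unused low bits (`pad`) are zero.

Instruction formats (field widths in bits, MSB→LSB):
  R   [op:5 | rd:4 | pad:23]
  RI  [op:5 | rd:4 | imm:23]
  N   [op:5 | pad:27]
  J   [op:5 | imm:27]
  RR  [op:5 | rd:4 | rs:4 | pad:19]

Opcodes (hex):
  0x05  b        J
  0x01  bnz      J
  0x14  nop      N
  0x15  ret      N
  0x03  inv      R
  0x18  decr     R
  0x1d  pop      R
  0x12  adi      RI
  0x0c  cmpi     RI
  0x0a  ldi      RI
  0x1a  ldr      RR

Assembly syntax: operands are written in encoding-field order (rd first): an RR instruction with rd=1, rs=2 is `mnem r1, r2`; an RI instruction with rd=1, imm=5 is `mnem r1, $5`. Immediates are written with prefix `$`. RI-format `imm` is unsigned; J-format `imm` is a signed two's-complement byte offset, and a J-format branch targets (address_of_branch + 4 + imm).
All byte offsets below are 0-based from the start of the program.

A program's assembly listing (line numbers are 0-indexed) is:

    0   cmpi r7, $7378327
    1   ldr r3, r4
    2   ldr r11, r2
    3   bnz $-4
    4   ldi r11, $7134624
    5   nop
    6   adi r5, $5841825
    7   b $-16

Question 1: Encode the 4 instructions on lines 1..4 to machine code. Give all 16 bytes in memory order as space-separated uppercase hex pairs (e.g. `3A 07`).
line 1 (ldr): pack op=0x1a:5|rd=3:4|rs=4:4|pad=0:19 = 0xd1a00000; big→ d1 a0 00 00
line 2 (ldr): pack op=0x1a:5|rd=11:4|rs=2:4|pad=0:19 = 0xd5900000; big→ d5 90 00 00
line 3 (bnz): pack op=0x1:5|imm=-4:27 = 0x0ffffffc; big→ 0f ff ff fc
line 4 (ldi): pack op=0xa:5|rd=11:4|imm=7134624:23 = 0x55ecdda0; big→ 55 ec dd a0

D1 A0 00 00 D5 90 00 00 0F FF FF FC 55 EC DD A0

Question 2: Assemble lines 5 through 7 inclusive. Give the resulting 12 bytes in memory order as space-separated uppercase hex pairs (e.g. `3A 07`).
line 5 (nop): pack op=0x14:5|pad=0:27 = 0xa0000000; big→ a0 00 00 00
line 6 (adi): pack op=0x12:5|rd=5:4|imm=5841825:23 = 0x92d923a1; big→ 92 d9 23 a1
line 7 (b): pack op=0x5:5|imm=-16:27 = 0x2ffffff0; big→ 2f ff ff f0

A0 00 00 00 92 D9 23 A1 2F FF FF F0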